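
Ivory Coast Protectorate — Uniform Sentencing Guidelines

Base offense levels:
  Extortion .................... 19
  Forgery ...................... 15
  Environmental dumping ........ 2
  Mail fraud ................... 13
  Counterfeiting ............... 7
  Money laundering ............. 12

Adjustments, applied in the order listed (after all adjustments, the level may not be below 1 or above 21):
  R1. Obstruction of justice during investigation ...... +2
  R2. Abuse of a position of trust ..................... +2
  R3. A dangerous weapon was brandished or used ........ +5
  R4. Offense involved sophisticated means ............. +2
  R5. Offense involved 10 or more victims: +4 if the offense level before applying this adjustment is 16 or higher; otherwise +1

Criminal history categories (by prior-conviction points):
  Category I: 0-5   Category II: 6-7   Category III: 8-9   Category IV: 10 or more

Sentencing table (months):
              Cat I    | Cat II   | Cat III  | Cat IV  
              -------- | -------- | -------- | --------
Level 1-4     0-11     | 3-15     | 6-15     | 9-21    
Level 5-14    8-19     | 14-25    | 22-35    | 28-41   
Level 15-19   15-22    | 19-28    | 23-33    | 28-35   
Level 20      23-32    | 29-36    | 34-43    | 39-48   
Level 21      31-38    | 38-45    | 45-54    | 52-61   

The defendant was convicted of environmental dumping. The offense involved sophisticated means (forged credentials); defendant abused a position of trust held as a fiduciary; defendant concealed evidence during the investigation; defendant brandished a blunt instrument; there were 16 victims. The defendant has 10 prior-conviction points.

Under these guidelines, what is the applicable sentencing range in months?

28-41 months

Base offense level for environmental dumping: 2.
R1 applies: 2 + 2 = 4.
R2 applies: 4 + 2 = 6.
R3 applies: 6 + 5 = 11.
R4 applies: 11 + 2 = 13.
R5 applies (level before this adjustment is 13 < 16, so +1): 13 + 1 = 14.
Final offense level: 14.
Criminal history: 10 prior points → Category IV (10+).
Level 14 falls in the 5-14 band.
Grid: Level 5-14 × Category IV = 28-41 months.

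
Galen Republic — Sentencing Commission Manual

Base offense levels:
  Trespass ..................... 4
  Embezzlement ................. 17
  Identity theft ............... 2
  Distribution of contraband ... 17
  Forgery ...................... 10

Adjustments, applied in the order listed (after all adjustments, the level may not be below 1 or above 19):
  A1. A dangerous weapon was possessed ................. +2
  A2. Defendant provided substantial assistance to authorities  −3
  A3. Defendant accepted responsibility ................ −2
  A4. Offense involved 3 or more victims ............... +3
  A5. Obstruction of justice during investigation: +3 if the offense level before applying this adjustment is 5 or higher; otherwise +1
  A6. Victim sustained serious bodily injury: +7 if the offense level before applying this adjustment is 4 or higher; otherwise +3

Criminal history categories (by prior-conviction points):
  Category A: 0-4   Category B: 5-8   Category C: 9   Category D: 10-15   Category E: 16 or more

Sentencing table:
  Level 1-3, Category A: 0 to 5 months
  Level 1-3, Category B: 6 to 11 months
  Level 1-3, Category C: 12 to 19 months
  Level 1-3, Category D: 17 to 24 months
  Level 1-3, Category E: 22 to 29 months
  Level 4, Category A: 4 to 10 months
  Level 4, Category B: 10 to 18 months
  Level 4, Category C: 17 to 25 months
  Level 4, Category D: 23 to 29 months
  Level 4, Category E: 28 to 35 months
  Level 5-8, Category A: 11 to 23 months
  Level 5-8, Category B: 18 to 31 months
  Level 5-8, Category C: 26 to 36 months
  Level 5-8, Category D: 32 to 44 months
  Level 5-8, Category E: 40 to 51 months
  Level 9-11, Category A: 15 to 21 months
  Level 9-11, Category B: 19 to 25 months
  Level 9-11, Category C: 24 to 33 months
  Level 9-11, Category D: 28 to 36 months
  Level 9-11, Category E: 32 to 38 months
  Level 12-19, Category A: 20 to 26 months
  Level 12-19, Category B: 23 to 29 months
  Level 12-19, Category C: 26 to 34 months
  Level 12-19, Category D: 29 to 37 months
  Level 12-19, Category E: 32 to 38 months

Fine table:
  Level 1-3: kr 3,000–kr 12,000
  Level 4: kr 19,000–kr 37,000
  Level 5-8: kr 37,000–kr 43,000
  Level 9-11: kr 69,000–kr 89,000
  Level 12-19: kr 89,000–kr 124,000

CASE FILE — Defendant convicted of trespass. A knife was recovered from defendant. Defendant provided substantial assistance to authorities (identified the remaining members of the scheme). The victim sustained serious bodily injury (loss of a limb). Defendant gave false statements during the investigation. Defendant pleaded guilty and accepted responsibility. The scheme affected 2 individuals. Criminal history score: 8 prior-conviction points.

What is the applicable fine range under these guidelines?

Base offense level for trespass: 4.
A1 applies: 4 + 2 = 6.
A2 applies: 6 − 3 = 3.
A3 applies: 3 − 2 = 1.
A5 applies (level before this adjustment is 1 < 5, so +1): 1 + 1 = 2.
A6 applies (level before this adjustment is 2 < 4, so +3): 2 + 3 = 5.
Final offense level: 5.
Level 5 falls in the 5-8 band.
Fine table: Level 5-8 → kr 37,000–kr 43,000.

kr 37,000–kr 43,000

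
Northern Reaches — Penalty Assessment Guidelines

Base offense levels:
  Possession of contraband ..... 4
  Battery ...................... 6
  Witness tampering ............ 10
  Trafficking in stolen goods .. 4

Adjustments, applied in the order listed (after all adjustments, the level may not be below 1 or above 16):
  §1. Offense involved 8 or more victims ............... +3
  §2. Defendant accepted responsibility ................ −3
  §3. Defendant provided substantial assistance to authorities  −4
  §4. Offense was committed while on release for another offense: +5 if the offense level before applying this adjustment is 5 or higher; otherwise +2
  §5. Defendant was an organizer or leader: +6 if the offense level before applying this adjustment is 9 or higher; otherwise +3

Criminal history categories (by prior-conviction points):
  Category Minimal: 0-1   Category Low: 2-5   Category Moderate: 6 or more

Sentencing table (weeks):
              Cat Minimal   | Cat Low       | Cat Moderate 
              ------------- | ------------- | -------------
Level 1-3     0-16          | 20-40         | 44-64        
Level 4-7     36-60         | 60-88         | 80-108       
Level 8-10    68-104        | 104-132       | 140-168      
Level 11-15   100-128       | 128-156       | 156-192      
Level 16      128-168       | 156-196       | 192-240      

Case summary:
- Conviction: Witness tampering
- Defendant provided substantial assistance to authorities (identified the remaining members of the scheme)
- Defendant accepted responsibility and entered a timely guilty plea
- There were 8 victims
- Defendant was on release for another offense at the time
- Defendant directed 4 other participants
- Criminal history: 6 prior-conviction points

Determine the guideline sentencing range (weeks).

192-240 weeks

Base offense level for witness tampering: 10.
§1 applies: 10 + 3 = 13.
§2 applies: 13 − 3 = 10.
§3 applies: 10 − 4 = 6.
§4 applies (level before this adjustment is 6 ≥ 5, so +5): 6 + 5 = 11.
§5 applies (level before this adjustment is 11 ≥ 9, so +6): 11 + 6 = 17.
Level 17 exceeds the maximum of 16; capped at 16.
Final offense level: 16.
Criminal history: 6 prior points → Category Moderate (6+).
Level 16 falls in the 16 band.
Grid: Level 16 × Category Moderate = 192-240 weeks.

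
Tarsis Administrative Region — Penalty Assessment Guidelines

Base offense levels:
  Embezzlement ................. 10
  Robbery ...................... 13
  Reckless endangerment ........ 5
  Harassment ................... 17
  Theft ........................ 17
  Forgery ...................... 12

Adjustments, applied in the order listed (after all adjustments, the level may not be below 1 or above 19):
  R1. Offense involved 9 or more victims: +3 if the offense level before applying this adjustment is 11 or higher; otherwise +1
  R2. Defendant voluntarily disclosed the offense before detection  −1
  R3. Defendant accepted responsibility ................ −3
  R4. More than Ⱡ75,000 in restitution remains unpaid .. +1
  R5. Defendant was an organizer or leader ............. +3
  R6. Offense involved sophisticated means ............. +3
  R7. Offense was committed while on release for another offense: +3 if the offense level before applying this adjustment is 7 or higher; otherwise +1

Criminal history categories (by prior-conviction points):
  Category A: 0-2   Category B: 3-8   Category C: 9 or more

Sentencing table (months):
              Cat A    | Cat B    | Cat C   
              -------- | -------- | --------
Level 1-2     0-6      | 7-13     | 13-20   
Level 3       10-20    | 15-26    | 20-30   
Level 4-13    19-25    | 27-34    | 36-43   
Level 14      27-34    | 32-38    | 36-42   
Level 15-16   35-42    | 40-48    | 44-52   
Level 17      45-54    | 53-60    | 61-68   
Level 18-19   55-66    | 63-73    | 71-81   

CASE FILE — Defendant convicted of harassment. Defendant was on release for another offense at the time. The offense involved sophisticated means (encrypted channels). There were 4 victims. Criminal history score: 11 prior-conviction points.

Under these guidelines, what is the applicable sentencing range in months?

71-81 months

Base offense level for harassment: 17.
R2 does not apply.
R3 does not apply.
R5 does not apply.
R6 applies: 17 + 3 = 20.
R7 applies (level before this adjustment is 20 ≥ 7, so +3): 20 + 3 = 23.
Level 23 exceeds the maximum of 19; capped at 19.
Final offense level: 19.
Criminal history: 11 prior points → Category C (9+).
Level 19 falls in the 18-19 band.
Grid: Level 18-19 × Category C = 71-81 months.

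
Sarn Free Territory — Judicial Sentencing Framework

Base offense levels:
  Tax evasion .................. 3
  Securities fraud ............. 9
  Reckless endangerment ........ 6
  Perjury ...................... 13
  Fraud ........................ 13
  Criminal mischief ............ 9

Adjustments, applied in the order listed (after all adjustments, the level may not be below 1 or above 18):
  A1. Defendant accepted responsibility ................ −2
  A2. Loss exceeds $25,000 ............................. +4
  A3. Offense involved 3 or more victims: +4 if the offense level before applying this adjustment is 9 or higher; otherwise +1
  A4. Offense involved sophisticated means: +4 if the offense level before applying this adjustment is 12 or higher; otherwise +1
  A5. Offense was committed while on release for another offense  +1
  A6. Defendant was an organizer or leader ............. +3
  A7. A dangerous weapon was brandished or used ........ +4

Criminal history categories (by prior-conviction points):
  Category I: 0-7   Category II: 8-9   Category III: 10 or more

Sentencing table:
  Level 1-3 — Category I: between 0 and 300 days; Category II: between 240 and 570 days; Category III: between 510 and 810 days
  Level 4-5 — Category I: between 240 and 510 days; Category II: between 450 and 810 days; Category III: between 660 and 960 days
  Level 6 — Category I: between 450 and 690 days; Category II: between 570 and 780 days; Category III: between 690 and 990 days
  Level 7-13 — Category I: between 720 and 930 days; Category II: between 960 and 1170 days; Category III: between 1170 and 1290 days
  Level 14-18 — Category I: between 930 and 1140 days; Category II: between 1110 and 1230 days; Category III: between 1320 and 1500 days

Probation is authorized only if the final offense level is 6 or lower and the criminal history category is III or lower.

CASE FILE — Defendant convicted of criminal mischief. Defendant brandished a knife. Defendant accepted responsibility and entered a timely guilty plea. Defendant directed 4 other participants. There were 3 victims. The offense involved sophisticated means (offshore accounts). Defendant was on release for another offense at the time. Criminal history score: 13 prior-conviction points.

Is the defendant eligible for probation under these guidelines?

No

Base offense level for criminal mischief: 9.
A1 applies: 9 − 2 = 7.
A2 does not apply.
A3 applies (level before this adjustment is 7 < 9, so +1): 7 + 1 = 8.
A4 applies (level before this adjustment is 8 < 12, so +1): 8 + 1 = 9.
A5 applies: 9 + 1 = 10.
A6 applies: 10 + 3 = 13.
A7 applies: 13 + 4 = 17.
Final offense level: 17.
Criminal history: 13 prior points → Category III (10+).
Level 17 falls in the 14-18 band.
Grid: Level 14-18 × Category III = 1320-1500 days.
Probation check: level 17 > 6 and category III ≤ III → not eligible.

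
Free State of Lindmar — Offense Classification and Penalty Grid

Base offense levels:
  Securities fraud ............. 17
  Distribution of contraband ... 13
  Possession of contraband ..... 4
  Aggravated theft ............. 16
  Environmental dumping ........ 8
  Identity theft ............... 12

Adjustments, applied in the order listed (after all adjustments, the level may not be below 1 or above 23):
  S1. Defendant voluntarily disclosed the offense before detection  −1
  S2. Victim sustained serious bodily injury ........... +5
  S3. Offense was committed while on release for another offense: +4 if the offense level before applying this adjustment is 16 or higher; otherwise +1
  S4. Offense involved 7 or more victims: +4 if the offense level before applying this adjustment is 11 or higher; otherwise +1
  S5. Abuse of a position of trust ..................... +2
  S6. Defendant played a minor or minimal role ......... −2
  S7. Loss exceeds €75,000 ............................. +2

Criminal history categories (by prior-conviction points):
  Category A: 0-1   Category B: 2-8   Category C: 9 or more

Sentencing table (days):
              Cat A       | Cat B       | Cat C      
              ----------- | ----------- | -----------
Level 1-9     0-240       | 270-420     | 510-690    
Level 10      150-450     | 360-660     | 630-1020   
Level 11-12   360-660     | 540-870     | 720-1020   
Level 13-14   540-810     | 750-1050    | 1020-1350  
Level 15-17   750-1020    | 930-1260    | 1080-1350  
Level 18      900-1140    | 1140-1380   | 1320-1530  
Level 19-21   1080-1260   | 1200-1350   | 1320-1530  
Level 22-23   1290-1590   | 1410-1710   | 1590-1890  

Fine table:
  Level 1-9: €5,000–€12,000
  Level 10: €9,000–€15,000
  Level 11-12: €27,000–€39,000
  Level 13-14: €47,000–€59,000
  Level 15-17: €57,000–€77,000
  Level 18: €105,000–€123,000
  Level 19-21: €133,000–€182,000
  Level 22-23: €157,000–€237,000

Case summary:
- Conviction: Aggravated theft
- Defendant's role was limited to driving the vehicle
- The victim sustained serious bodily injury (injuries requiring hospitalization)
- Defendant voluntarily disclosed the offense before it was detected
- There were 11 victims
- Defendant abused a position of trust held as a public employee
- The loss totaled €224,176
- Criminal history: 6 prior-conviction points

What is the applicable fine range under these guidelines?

€157,000–€237,000

Base offense level for aggravated theft: 16.
S1 applies: 16 − 1 = 15.
S2 applies: 15 + 5 = 20.
S3 does not apply.
S4 applies (level before this adjustment is 20 ≥ 11, so +4): 20 + 4 = 24.
S5 applies: 24 + 2 = 26.
S6 applies: 26 − 2 = 24.
S7 applies: 24 + 2 = 26.
Level 26 exceeds the maximum of 23; capped at 23.
Final offense level: 23.
Level 23 falls in the 22-23 band.
Fine table: Level 22-23 → €157,000–€237,000.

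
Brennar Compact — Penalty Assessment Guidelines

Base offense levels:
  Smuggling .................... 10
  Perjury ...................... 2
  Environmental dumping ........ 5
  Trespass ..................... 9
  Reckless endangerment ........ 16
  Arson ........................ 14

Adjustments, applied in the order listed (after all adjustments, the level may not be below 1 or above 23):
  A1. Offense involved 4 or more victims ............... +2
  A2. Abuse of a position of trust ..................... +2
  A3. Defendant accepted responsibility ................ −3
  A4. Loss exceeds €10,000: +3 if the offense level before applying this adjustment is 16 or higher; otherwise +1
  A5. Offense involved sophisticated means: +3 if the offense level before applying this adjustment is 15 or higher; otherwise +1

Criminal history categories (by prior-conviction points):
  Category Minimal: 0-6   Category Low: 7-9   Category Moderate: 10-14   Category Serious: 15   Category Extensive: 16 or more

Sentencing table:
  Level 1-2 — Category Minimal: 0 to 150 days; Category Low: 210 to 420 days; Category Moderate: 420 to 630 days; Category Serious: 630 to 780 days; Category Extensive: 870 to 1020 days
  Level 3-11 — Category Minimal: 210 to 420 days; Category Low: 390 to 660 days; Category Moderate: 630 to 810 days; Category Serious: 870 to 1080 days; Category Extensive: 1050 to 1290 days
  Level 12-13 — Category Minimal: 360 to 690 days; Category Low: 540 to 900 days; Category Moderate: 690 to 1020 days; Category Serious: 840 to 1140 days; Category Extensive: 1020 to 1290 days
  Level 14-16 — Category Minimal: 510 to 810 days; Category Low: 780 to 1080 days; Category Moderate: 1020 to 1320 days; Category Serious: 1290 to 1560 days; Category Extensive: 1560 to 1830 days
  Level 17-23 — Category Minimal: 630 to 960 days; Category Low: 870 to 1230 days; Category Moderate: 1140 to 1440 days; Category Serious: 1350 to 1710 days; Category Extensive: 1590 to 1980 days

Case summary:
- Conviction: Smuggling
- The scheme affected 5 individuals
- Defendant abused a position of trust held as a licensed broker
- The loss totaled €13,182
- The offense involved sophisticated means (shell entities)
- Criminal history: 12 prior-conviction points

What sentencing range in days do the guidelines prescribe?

Base offense level for smuggling: 10.
A1 applies: 10 + 2 = 12.
A2 applies: 12 + 2 = 14.
A4 applies (level before this adjustment is 14 < 16, so +1): 14 + 1 = 15.
A5 applies (level before this adjustment is 15 ≥ 15, so +3): 15 + 3 = 18.
Final offense level: 18.
Criminal history: 12 prior points → Category Moderate (10-14).
Level 18 falls in the 17-23 band.
Grid: Level 17-23 × Category Moderate = 1140-1440 days.

1140-1440 days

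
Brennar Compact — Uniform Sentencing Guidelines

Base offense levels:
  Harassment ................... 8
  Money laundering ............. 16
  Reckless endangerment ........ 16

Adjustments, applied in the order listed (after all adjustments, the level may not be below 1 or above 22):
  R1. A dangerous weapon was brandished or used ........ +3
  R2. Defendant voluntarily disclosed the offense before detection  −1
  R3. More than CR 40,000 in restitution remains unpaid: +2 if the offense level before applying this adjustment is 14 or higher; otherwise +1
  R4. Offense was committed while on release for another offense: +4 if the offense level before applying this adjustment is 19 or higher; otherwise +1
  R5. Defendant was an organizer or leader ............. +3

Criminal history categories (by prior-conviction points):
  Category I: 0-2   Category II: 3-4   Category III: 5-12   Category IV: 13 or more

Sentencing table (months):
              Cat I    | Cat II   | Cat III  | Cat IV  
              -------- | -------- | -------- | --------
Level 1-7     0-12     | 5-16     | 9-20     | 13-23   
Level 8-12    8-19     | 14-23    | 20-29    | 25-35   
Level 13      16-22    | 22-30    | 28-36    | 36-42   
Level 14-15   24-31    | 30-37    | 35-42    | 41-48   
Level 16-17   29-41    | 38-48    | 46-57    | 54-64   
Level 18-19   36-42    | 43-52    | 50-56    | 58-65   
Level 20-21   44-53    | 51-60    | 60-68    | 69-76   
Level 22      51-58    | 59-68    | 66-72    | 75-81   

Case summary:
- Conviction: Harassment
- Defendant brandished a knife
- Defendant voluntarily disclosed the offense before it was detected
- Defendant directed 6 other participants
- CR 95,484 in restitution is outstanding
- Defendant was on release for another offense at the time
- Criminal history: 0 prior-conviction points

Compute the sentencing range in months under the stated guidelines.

Base offense level for harassment: 8.
R1 applies: 8 + 3 = 11.
R2 applies: 11 − 1 = 10.
R3 applies (level before this adjustment is 10 < 14, so +1): 10 + 1 = 11.
R4 applies (level before this adjustment is 11 < 19, so +1): 11 + 1 = 12.
R5 applies: 12 + 3 = 15.
Final offense level: 15.
Criminal history: 0 prior points → Category I (0-2).
Level 15 falls in the 14-15 band.
Grid: Level 14-15 × Category I = 24-31 months.

24-31 months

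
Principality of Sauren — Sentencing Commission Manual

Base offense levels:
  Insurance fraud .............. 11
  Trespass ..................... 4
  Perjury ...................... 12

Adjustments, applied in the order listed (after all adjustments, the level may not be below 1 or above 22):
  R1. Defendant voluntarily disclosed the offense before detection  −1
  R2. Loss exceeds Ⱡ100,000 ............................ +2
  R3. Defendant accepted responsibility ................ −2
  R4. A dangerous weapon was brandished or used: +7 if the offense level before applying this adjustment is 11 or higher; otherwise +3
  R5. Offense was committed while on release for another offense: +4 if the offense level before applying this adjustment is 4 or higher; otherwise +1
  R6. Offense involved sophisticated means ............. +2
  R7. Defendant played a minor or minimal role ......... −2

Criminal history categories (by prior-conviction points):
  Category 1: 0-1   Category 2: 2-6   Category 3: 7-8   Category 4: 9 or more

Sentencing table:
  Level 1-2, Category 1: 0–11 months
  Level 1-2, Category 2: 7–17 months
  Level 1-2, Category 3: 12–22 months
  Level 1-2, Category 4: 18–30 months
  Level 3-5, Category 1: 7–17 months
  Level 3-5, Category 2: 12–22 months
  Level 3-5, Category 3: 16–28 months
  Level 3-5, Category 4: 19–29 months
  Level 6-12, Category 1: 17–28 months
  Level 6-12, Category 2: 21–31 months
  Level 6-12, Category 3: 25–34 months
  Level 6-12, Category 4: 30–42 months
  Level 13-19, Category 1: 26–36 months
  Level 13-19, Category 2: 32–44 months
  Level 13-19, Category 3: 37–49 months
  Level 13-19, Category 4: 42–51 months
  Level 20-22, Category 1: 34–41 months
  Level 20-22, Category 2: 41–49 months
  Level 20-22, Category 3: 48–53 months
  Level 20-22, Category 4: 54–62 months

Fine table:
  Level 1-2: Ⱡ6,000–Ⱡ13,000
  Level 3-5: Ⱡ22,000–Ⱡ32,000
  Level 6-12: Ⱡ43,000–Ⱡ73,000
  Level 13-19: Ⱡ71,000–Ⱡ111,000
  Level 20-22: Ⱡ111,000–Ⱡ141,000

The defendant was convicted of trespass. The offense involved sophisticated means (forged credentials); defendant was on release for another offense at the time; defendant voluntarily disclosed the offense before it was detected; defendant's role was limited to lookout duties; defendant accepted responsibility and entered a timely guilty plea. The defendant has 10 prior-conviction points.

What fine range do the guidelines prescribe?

Base offense level for trespass: 4.
R1 applies: 4 − 1 = 3.
R2 does not apply.
R3 applies: 3 − 2 = 1.
R4 does not apply.
R5 applies (level before this adjustment is 1 < 4, so +1): 1 + 1 = 2.
R6 applies: 2 + 2 = 4.
R7 applies: 4 − 2 = 2.
Final offense level: 2.
Level 2 falls in the 1-2 band.
Fine table: Level 1-2 → Ⱡ6,000–Ⱡ13,000.

Ⱡ6,000–Ⱡ13,000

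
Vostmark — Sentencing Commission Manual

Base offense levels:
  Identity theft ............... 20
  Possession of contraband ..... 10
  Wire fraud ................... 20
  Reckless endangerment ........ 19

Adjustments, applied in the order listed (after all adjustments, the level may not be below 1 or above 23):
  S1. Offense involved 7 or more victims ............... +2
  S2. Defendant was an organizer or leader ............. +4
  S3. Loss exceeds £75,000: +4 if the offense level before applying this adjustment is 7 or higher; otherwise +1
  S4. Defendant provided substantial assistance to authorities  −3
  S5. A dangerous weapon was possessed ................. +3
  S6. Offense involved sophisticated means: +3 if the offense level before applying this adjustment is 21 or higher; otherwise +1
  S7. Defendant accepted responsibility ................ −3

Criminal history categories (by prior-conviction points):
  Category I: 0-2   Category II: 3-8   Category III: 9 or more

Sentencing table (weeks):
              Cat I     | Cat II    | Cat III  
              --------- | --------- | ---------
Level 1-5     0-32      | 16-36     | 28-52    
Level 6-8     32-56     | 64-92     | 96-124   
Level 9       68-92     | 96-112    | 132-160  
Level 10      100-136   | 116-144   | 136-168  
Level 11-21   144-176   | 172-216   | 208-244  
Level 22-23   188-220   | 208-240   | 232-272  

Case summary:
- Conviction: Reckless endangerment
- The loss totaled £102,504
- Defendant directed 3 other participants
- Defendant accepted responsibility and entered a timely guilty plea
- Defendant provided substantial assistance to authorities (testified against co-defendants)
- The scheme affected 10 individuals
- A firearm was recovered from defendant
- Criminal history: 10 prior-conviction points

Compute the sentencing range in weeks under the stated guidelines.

Base offense level for reckless endangerment: 19.
S1 applies: 19 + 2 = 21.
S2 applies: 21 + 4 = 25.
S3 applies (level before this adjustment is 25 ≥ 7, so +4): 25 + 4 = 29.
S4 applies: 29 − 3 = 26.
S5 applies: 26 + 3 = 29.
S7 applies: 29 − 3 = 26.
Level 26 exceeds the maximum of 23; capped at 23.
Final offense level: 23.
Criminal history: 10 prior points → Category III (9+).
Level 23 falls in the 22-23 band.
Grid: Level 22-23 × Category III = 232-272 weeks.

232-272 weeks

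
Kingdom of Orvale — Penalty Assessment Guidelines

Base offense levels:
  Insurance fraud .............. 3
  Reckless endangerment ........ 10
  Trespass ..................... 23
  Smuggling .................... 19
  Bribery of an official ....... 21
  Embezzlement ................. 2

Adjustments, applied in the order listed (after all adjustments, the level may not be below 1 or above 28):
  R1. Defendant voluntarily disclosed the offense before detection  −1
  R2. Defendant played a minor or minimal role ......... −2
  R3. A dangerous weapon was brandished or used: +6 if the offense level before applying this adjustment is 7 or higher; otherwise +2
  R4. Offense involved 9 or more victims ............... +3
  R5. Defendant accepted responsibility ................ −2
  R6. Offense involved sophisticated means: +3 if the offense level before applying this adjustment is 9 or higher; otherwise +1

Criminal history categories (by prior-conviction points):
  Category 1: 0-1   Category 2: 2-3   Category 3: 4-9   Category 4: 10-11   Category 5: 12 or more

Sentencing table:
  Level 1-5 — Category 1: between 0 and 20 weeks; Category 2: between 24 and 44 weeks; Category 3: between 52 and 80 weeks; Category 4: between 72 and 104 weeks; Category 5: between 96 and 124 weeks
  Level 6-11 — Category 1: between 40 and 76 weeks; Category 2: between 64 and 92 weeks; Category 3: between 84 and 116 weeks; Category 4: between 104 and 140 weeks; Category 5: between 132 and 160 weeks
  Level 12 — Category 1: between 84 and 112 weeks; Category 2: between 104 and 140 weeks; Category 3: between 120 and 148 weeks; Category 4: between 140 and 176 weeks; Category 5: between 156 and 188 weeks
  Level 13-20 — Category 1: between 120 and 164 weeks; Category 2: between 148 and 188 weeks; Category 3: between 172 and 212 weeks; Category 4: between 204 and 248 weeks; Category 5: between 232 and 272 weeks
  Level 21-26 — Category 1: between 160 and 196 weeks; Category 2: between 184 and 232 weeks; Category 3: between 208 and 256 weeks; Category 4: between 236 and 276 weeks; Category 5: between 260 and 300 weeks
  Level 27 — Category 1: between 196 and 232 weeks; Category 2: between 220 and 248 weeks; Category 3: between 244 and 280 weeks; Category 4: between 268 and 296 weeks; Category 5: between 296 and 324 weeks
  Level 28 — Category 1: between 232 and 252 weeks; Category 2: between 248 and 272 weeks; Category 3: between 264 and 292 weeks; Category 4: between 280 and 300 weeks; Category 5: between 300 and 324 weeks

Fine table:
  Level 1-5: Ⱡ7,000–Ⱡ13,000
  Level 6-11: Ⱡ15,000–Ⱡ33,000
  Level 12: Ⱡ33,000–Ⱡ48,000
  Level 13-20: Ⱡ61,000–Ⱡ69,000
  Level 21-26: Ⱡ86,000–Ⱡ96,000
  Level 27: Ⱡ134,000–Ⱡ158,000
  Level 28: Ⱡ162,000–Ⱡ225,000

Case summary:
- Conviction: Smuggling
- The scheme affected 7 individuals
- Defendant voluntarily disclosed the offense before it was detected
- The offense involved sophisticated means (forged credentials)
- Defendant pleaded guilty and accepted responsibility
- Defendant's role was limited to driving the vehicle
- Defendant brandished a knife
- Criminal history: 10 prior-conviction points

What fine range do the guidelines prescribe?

Ⱡ86,000–Ⱡ96,000

Base offense level for smuggling: 19.
R1 applies: 19 − 1 = 18.
R2 applies: 18 − 2 = 16.
R3 applies (level before this adjustment is 16 ≥ 7, so +6): 16 + 6 = 22.
R5 applies: 22 − 2 = 20.
R6 applies (level before this adjustment is 20 ≥ 9, so +3): 20 + 3 = 23.
Final offense level: 23.
Level 23 falls in the 21-26 band.
Fine table: Level 21-26 → Ⱡ86,000–Ⱡ96,000.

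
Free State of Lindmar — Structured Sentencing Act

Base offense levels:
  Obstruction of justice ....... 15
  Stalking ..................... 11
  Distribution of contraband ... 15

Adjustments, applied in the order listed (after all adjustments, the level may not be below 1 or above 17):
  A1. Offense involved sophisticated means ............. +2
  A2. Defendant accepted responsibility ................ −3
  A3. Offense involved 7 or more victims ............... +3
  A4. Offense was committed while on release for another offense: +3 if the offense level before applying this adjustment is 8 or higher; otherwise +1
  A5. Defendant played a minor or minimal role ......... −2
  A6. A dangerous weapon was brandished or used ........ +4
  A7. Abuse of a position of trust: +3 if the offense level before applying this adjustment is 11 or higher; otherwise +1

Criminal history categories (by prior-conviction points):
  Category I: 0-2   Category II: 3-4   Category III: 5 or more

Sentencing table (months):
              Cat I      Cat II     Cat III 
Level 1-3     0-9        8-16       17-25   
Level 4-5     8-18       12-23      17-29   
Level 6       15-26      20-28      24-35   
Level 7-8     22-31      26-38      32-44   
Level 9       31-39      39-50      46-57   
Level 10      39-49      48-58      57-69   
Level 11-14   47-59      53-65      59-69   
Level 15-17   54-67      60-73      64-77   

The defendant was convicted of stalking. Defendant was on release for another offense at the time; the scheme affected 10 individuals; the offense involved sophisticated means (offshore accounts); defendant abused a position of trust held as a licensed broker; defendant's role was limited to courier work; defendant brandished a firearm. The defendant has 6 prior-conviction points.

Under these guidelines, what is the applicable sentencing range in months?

64-77 months

Base offense level for stalking: 11.
A1 applies: 11 + 2 = 13.
A3 applies: 13 + 3 = 16.
A4 applies (level before this adjustment is 16 ≥ 8, so +3): 16 + 3 = 19.
A5 applies: 19 − 2 = 17.
A6 applies: 17 + 4 = 21.
A7 applies (level before this adjustment is 21 ≥ 11, so +3): 21 + 3 = 24.
Level 24 exceeds the maximum of 17; capped at 17.
Final offense level: 17.
Criminal history: 6 prior points → Category III (5+).
Level 17 falls in the 15-17 band.
Grid: Level 15-17 × Category III = 64-77 months.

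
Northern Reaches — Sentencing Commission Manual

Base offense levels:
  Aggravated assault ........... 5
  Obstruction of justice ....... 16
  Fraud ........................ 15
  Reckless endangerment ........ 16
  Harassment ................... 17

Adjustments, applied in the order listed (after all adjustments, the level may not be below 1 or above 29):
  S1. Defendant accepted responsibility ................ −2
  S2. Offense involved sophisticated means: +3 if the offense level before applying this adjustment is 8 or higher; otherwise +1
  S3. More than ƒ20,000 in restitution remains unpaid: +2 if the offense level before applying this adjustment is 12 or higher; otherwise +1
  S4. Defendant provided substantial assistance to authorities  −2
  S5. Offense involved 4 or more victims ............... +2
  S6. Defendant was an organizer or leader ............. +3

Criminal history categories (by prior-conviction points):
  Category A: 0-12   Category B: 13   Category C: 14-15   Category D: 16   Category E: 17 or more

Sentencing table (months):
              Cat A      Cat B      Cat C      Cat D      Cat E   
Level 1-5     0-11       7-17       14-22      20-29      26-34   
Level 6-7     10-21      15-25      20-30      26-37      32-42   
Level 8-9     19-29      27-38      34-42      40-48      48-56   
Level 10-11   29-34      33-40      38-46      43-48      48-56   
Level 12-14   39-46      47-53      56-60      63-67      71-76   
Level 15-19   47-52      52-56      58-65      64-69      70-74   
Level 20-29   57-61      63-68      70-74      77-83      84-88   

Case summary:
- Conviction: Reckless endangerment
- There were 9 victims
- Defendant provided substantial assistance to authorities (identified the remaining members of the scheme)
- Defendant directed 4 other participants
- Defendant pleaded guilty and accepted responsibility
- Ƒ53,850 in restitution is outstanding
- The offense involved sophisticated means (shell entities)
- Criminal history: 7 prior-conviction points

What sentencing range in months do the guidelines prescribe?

57-61 months

Base offense level for reckless endangerment: 16.
S1 applies: 16 − 2 = 14.
S2 applies (level before this adjustment is 14 ≥ 8, so +3): 14 + 3 = 17.
S3 applies (level before this adjustment is 17 ≥ 12, so +2): 17 + 2 = 19.
S4 applies: 19 − 2 = 17.
S5 applies: 17 + 2 = 19.
S6 applies: 19 + 3 = 22.
Final offense level: 22.
Criminal history: 7 prior points → Category A (0-12).
Level 22 falls in the 20-29 band.
Grid: Level 20-29 × Category A = 57-61 months.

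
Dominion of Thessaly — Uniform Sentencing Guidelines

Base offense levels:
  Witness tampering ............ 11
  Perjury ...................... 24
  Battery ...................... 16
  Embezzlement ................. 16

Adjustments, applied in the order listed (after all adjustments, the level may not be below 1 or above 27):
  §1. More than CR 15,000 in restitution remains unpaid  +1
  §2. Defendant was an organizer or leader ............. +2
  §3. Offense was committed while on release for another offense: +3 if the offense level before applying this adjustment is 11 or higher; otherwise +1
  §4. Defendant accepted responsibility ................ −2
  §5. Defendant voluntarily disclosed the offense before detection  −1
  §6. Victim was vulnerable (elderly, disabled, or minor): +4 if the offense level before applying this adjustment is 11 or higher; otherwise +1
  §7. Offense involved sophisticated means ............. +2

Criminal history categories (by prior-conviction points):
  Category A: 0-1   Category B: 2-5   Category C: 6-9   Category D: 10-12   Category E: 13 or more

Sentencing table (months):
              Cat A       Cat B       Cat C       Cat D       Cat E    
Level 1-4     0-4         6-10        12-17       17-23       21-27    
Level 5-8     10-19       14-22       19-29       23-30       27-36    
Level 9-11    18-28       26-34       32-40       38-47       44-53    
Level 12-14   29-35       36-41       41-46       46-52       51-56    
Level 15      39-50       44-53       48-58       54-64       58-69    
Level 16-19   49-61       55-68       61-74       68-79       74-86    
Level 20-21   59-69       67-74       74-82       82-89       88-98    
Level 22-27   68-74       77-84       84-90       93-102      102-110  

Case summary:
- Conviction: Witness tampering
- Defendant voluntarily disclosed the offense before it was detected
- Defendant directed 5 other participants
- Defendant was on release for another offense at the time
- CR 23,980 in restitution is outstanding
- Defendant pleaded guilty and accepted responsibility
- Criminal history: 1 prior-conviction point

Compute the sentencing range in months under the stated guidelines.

29-35 months

Base offense level for witness tampering: 11.
§1 applies: 11 + 1 = 12.
§2 applies: 12 + 2 = 14.
§3 applies (level before this adjustment is 14 ≥ 11, so +3): 14 + 3 = 17.
§4 applies: 17 − 2 = 15.
§5 applies: 15 − 1 = 14.
§6 does not apply.
Final offense level: 14.
Criminal history: 1 prior point → Category A (0-1).
Level 14 falls in the 12-14 band.
Grid: Level 12-14 × Category A = 29-35 months.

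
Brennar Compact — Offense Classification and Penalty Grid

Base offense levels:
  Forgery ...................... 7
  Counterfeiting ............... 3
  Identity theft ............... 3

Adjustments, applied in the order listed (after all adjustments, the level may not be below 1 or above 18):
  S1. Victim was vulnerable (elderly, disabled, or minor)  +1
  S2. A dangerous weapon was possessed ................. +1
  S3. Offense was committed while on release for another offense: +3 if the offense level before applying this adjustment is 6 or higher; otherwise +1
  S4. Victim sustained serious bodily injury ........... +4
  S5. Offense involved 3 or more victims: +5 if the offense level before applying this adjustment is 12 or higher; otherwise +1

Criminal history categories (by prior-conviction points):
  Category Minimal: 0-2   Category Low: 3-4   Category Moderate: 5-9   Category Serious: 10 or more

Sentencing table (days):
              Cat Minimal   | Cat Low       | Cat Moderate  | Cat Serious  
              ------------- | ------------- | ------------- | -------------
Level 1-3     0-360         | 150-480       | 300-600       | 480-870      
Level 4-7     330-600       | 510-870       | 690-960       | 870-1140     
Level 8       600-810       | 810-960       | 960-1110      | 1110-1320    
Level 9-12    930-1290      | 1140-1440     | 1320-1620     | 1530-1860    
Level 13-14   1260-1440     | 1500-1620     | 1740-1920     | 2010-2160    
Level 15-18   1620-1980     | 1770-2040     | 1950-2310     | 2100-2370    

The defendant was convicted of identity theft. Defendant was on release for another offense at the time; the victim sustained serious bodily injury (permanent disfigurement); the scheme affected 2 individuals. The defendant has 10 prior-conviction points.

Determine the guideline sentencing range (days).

Base offense level for identity theft: 3.
S2 does not apply.
S3 applies (level before this adjustment is 3 < 6, so +1): 3 + 1 = 4.
S4 applies: 4 + 4 = 8.
Final offense level: 8.
Criminal history: 10 prior points → Category Serious (10+).
Level 8 falls in the 8 band.
Grid: Level 8 × Category Serious = 1110-1320 days.

1110-1320 days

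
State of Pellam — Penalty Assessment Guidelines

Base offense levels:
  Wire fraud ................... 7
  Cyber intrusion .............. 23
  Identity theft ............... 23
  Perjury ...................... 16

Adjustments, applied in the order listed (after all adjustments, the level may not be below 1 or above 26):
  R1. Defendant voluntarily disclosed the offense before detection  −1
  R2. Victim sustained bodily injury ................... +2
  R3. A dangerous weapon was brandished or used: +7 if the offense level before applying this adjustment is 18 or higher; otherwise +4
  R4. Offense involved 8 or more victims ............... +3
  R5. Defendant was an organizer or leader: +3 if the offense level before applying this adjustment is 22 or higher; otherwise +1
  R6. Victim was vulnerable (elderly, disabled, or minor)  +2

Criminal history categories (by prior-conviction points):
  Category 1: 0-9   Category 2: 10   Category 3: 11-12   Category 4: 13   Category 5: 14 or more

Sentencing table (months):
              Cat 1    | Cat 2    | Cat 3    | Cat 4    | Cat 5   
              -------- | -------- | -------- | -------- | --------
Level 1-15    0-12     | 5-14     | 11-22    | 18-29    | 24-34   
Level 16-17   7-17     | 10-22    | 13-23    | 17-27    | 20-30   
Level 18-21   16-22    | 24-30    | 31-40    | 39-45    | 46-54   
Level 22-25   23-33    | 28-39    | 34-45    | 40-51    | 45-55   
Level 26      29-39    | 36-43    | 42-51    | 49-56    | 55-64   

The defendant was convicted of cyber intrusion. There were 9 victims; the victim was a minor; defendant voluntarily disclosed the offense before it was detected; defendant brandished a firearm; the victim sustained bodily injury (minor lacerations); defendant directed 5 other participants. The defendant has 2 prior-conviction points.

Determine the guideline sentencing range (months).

29-39 months

Base offense level for cyber intrusion: 23.
R1 applies: 23 − 1 = 22.
R2 applies: 22 + 2 = 24.
R3 applies (level before this adjustment is 24 ≥ 18, so +7): 24 + 7 = 31.
R4 applies: 31 + 3 = 34.
R5 applies (level before this adjustment is 34 ≥ 22, so +3): 34 + 3 = 37.
R6 applies: 37 + 2 = 39.
Level 39 exceeds the maximum of 26; capped at 26.
Final offense level: 26.
Criminal history: 2 prior points → Category 1 (0-9).
Level 26 falls in the 26 band.
Grid: Level 26 × Category 1 = 29-39 months.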